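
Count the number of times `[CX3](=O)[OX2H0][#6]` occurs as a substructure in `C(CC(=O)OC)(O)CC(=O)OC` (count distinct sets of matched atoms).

2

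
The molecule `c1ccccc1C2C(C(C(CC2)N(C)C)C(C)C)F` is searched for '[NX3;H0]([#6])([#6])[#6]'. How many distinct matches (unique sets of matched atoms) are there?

1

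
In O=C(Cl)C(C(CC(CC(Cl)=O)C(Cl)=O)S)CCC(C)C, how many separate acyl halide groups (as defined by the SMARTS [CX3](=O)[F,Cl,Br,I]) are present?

3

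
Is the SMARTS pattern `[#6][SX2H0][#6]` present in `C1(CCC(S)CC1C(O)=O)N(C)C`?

No

The pattern [#6][SX2H0][#6] describes an aliphatic sulfur bridging two carbons with no H on the sulfur — a thioether.
The closest candidate here is a thiol (-SH), but the sulfur has H1, not H0 bridging two carbons. No other fragment satisfies the full query, so there is no match.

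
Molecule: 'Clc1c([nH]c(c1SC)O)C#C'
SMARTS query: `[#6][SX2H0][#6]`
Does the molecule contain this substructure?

Yes

The pattern [#6][SX2H0][#6] describes an aliphatic sulfur bridging two carbons with no H on the sulfur — a thioether.
The molecule carries a methylthio ether (-SCH3), whose atoms satisfy every constraint of the query, so the pattern matches.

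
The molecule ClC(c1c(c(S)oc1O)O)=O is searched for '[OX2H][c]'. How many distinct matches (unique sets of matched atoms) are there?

2

[OX2H][c] is the SMARTS for a phenol: a hydroxyl oxygen attached to an aromatic carbon.
The molecule carries 2 separate instances of a hydroxyl group (-OH) meeting every constraint; each maps to a distinct set of atoms, giving 2 matches.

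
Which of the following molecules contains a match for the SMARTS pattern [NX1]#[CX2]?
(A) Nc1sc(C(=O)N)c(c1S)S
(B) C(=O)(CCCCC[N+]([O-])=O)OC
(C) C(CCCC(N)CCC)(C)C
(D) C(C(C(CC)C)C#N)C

D

[NX1]#[CX2] describes a nitrogen triple-bonded to a two-connected carbon (a nitrile).
(A) has a primary amide (-C(=O)NH2) but the nitrogen is NX3, not NX1.
(B) has a nitro group (-[N+](=O)[O-]) but there is no C#N triple bond.
(C) has a primary amino group (-NH2) but the nitrogen is NX3 (three connections), not NX1 triple-bonded.
(D) contains a nitrile (-C#N), which satisfies every atom and bond constraint.
So the answer is (D).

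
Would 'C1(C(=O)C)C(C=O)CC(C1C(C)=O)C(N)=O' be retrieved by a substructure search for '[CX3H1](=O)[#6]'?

Yes

The pattern [CX3H1](=O)[#6] describes an sp2 carbon with one H, double-bonded to O and single-bonded to carbon — an aldehyde.
The molecule carries an aldehyde (-CHO), whose atoms satisfy every constraint of the query, so the pattern matches.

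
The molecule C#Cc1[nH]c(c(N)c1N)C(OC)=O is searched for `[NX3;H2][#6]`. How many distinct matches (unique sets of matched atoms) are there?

2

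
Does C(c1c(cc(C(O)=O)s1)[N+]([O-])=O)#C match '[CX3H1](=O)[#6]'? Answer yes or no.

The pattern [CX3H1](=O)[#6] describes an sp2 carbon with one H, double-bonded to O and single-bonded to carbon — an aldehyde.
The closest candidate here is a carboxylic acid group (-C(=O)OH), but the carbonyl carbon has H0 and is bonded to O, not H1. No other fragment satisfies the full query, so there is no match.

No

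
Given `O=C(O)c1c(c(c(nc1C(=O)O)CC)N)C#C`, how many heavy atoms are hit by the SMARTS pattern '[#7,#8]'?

6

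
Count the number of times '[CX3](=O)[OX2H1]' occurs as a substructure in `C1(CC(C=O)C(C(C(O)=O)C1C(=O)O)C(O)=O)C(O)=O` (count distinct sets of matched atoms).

4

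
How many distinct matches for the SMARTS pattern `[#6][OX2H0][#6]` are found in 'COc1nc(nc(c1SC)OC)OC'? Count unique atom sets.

3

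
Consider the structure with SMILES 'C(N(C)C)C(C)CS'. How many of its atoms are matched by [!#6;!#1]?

The query [!#6;!#1] means: not carbon and not hydrogen — any heteroatom.
Check the 8 heavy atoms by environment: 6× C → no; 1× S → match; 1× N → match.
Summing the matching environments: 1 + 1 = 2 matching atoms.

2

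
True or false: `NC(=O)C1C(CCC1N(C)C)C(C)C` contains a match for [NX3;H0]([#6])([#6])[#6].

True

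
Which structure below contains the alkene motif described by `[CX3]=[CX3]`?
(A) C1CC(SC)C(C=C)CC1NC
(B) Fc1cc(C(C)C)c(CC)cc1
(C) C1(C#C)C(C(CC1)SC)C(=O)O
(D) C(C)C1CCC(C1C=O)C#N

A

[CX3]=[CX3] describes a non-aromatic C=C double bond between two sp2 carbons (an alkene).
(A) contains a vinyl group (-CH=CH2), which satisfies every atom and bond constraint.
(B) has an ethyl group (-CH2CH3) but its C-C bond is a single bond between CX4 carbons, not CX3=CX3.
(C) has an ethynyl group (-C#CH) but the C-C bond is a triple bond, not a double bond.
(D) has an ethyl group (-CH2CH3) but its C-C bond is a single bond between CX4 carbons, not CX3=CX3.
So the answer is (A).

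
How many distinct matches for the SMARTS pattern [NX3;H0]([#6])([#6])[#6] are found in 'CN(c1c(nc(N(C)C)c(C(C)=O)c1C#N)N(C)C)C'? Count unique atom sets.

3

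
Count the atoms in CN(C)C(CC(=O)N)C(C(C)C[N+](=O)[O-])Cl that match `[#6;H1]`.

The query [#6;H1] means: any carbon bearing exactly one hydrogen.
Check the 16 heavy atoms by environment: 2× C (H2) → no; 3× C (H1) → match; 3× C (H3) → no; 1× N (H0) → no; 1× N (charge +1, H0) → no; 1× O (charge -1, H0) → no; 2× O (H0) → no; 1× Cl (H0) → no; 1× C (H0) → no; 1× N (H2) → no.
That gives 3 matching atoms.

3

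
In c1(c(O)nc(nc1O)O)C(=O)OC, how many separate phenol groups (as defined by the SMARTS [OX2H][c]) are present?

3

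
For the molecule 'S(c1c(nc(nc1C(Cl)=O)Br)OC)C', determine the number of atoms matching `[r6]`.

Check the 14 heavy atoms by environment: 2× n (aromatic, in 6-ring) → match; 4× c (aromatic, in 6-ring) → match; 3× C (acyclic) → no; 2× O (acyclic) → no; 1× Cl (acyclic) → no; 1× Br (acyclic) → no; 1× S (acyclic) → no.
Summing the matching environments: 2 + 4 = 6 matching atoms.

6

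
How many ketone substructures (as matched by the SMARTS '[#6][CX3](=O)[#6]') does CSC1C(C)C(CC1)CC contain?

[#6][CX3](=O)[#6] is the SMARTS for a ketone: a carbonyl carbon (no H) flanked by two carbons.
No fragment in the molecule satisfies every constraint, giving 0 matches.

0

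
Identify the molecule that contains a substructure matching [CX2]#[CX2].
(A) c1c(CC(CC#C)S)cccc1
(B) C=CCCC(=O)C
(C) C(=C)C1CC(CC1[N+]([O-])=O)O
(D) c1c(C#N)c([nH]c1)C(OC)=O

A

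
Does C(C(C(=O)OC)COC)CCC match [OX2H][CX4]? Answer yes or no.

No

The pattern [OX2H][CX4] describes a hydroxyl oxygen bound to an sp3 (X4) carbon — an aliphatic alcohol.
The closest candidate here is a methoxy ether (-OCH3), but the oxygen has H0 (ether), not H1. No other fragment satisfies the full query, so there is no match.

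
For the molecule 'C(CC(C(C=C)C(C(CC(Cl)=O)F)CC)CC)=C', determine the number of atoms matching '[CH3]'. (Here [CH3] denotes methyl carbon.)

The query [CH3] means: aliphatic carbon with exactly three hydrogens.
Check the 18 heavy atoms by environment: 6× C (H2) → no; 6× C (H1) → no; 2× C (H3) → match; 1× C (H0) → no; 1× O (H0) → no; 1× Cl (H0) → no; 1× F (H0) → no.
That gives 2 matching atoms.

2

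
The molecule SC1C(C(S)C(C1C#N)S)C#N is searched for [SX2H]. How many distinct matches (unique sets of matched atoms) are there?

3

[SX2H] is the SMARTS for a thiol: an aliphatic sulfur with two connections, one being H.
The molecule carries 3 separate instances of a thiol (-SH) meeting every constraint; each maps to a distinct set of atoms, giving 3 matches.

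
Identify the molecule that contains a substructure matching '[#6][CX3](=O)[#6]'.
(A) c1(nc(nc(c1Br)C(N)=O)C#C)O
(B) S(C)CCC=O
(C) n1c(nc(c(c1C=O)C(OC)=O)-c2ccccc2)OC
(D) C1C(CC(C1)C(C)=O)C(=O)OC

[#6][CX3](=O)[#6] describes a carbonyl carbon (no H) flanked by two carbons (a ketone).
(A) has a primary amide (-C(=O)NH2) but one neighbour of the carbonyl carbon is N, not C.
(B) has an aldehyde (-CHO) but the carbonyl carbon has H1, so it is not flanked by two carbons.
(C) has a methyl-ester group (-C(=O)OCH3) but one neighbour of the carbonyl carbon is O, not C.
(D) contains an acetyl/ketone group (-C(=O)CH3), which satisfies every atom and bond constraint.
So the answer is (D).

D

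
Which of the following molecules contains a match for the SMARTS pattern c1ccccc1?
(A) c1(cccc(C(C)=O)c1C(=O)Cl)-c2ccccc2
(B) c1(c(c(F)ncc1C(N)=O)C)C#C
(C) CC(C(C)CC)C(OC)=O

c1ccccc1 describes six aromatic carbons in a ring (a benzene ring).
(A) contains a phenyl ring, which satisfies every atom and bond constraint.
(B) has a methyl group (-CH3) but no six-membered all-carbon aromatic ring is present.
(C) has a methyl group (-CH3) but no six-membered all-carbon aromatic ring is present.
So the answer is (A).

A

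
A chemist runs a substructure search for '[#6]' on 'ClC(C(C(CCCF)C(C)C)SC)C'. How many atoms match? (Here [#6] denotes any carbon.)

The query [#6] means: #6 matches any atom with atomic number 6 (carbon, aromatic or aliphatic).
Check the 14 heavy atoms by environment: 11× C → match; 1× F → no; 1× Cl → no; 1× S → no.
That gives 11 matching atoms.

11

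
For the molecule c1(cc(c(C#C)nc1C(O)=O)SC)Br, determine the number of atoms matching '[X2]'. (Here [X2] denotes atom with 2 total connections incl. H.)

5

The query [X2] means: any atom with exactly two total connections (bonds + H).
Check the 14 heavy atoms by environment: 1× n (aromatic, X2) → match; 5× c (aromatic, X3) → no; 1× S (X2) → match; 1× C (X4) → no; 2× C (X2) → match; 1× C (X3) → no; 1× O (X1) → no; 1× O (X2) → match; 1× Br (X1) → no.
Summing the matching environments: 1 + 1 + 2 + 1 = 5 matching atoms.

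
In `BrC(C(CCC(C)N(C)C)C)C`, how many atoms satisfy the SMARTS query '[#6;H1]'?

3

The query [#6;H1] means: any carbon bearing exactly one hydrogen.
Check the 12 heavy atoms by environment: 5× C (H3) → no; 3× C (H1) → match; 2× C (H2) → no; 1× N (H0) → no; 1× Br (H0) → no.
That gives 3 matching atoms.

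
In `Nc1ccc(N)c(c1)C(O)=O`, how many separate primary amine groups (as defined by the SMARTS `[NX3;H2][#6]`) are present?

2

[NX3;H2][#6] is the SMARTS for a primary amine: a trivalent nitrogen with two H attached to carbon.
The molecule carries 2 separate instances of a primary amino group (-NH2) meeting every constraint; each maps to a distinct set of atoms, giving 2 matches.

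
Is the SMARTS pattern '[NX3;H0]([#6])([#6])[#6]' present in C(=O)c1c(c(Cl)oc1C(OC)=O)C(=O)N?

No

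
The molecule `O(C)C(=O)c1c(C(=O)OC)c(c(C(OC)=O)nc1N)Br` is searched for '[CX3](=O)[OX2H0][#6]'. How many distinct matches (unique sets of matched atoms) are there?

3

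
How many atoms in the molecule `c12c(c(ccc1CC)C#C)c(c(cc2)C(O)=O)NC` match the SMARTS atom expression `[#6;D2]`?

The query [#6;D2] means: any carbon bonded to exactly two heavy atoms.
Check the 19 heavy atoms by environment: 6× c (aromatic, D3) → no; 4× c (aromatic, D2) → match; 1× N (D2) → no; 3× C (D1) → no; 1× C (D3) → no; 2× O (D1) → no; 2× C (D2) → match.
Summing the matching environments: 4 + 2 = 6 matching atoms.

6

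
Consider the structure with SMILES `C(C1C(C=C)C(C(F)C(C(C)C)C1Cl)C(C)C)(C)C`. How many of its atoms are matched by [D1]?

The query [D1] means: atom with exactly one heavy-atom neighbour (degree 1).
Check the 19 heavy atoms by environment: 9× C (D3) → no; 1× F (D1) → match; 7× C (D1) → match; 1× C (D2) → no; 1× Cl (D1) → match.
Summing the matching environments: 1 + 7 + 1 = 9 matching atoms.

9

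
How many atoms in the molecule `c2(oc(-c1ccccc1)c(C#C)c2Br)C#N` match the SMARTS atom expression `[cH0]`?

5

The query [cH0] means: aromatic carbon with no attached hydrogen (substituted or ring-fusion).
Check the 16 heavy atoms by environment: 1× o (aromatic, H0) → no; 5× c (aromatic, H0) → match; 1× Br (H0) → no; 5× c (aromatic, H1) → no; 2× C (H0) → no; 1× C (H1) → no; 1× N (H0) → no.
That gives 5 matching atoms.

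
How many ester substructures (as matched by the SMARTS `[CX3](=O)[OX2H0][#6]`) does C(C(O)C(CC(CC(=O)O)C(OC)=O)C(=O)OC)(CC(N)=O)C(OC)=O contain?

3

[CX3](=O)[OX2H0][#6] is the SMARTS for an ester: a carbonyl carbon bonded to an oxygen that is itself bonded to carbon (no H on that O).
The molecule carries 3 separate instances of a methyl-ester group (-C(=O)OCH3) meeting every constraint; each maps to a distinct set of atoms, giving 3 matches.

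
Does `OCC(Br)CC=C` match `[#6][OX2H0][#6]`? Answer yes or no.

The pattern [#6][OX2H0][#6] describes an aliphatic oxygen bridging two carbons with no H on the oxygen — an ether.
The closest candidate here is a hydroxyl group (-OH), but the oxygen has H1, not H0 bridging two carbons. No other fragment satisfies the full query, so there is no match.

No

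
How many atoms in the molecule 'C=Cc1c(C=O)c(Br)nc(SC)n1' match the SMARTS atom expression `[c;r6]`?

Check the 13 heavy atoms by environment: 2× n (aromatic, in 6-ring) → no; 4× c (aromatic, in 6-ring) → match; 4× C (acyclic) → no; 1× O (acyclic) → no; 1× S (acyclic) → no; 1× Br (acyclic) → no.
That gives 4 matching atoms.

4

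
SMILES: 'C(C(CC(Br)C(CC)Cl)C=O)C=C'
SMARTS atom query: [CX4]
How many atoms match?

7

The query [CX4] means: C with X4: aliphatic carbon with exactly 4 total connections (bonds + H).
Check the 13 heavy atoms by environment: 7× C (X4) → match; 1× Br (X1) → no; 1× Cl (X1) → no; 3× C (X3) → no; 1× O (X1) → no.
That gives 7 matching atoms.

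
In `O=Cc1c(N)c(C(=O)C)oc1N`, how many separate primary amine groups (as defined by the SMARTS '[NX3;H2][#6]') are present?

2

[NX3;H2][#6] is the SMARTS for a primary amine: a trivalent nitrogen with two H attached to carbon.
The molecule carries 2 separate instances of a primary amino group (-NH2) meeting every constraint; each maps to a distinct set of atoms, giving 2 matches.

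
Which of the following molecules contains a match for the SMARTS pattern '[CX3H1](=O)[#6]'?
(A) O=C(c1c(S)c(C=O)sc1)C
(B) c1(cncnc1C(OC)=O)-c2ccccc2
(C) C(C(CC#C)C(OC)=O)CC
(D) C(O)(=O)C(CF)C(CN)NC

[CX3H1](=O)[#6] describes an sp2 carbon with one H, double-bonded to O and single-bonded to carbon (an aldehyde).
(A) contains an aldehyde (-CHO), which satisfies every atom and bond constraint.
(B) has a methyl-ester group (-C(=O)OCH3) but the carbonyl carbon has H0, not H1.
(C) has a methyl-ester group (-C(=O)OCH3) but the carbonyl carbon has H0, not H1.
(D) has a carboxylic acid group (-C(=O)OH) but the carbonyl carbon has H0 and is bonded to O, not H1.
So the answer is (A).

A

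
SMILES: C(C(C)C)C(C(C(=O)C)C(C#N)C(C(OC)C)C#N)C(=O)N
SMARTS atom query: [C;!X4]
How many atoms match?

Check the 22 heavy atoms by environment: 12× C (X4) → no; 2× C (X2) → match; 2× N (X1) → no; 1× O (X2) → no; 2× C (X3) → match; 2× O (X1) → no; 1× N (X3) → no.
Summing the matching environments: 2 + 2 = 4 matching atoms.

4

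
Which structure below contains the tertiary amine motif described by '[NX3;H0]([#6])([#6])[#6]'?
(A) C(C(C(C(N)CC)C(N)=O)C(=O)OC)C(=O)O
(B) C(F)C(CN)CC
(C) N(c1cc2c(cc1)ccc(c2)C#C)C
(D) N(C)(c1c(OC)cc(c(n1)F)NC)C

D

[NX3;H0]([#6])([#6])[#6] describes a trivalent nitrogen with no H, bonded to three carbons (a tertiary amine).
(A) has a primary amide (-C(=O)NH2) but the amide nitrogen has H2 and only one carbon neighbour.
(B) has a primary amino group (-NH2) but the nitrogen has H2, not H0 with three carbons.
(C) has an N-methylamino group (-NHCH3) but the nitrogen still has one H (H1), not H0.
(D) contains a dimethylamino group (-N(CH3)2), which satisfies every atom and bond constraint.
So the answer is (D).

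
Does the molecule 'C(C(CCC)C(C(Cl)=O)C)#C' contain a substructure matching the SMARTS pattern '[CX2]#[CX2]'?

The pattern [CX2]#[CX2] describes a carbon-carbon triple bond — an alkyne.
The molecule carries an ethynyl group (-C#CH), whose atoms satisfy every constraint of the query, so the pattern matches.

Yes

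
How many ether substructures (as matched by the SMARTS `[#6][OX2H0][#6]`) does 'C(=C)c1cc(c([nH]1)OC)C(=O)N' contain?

1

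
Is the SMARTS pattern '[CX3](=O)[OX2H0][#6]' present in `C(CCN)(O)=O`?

No

The pattern [CX3](=O)[OX2H0][#6] describes a carbonyl carbon bonded to an oxygen that is itself bonded to carbon (no H on that O) — an ester.
The closest candidate here is a carboxylic acid group (-C(=O)OH), but the singly-bonded O carries H (OX2H1, not H0). No other fragment satisfies the full query, so there is no match.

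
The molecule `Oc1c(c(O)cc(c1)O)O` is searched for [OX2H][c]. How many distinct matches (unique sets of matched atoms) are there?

4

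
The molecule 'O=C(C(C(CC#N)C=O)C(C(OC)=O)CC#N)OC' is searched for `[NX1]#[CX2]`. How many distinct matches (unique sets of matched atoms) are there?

2

[NX1]#[CX2] is the SMARTS for a nitrile: a nitrogen triple-bonded to a two-connected carbon.
The molecule carries 2 separate instances of a nitrile (-C#N) meeting every constraint; each maps to a distinct set of atoms, giving 2 matches.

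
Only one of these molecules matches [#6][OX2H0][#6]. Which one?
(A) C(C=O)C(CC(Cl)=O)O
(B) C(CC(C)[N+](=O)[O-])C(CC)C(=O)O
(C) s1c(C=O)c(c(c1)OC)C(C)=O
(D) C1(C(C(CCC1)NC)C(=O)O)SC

C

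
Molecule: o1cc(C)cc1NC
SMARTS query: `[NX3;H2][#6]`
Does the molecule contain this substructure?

No

The pattern [NX3;H2][#6] describes a trivalent nitrogen with two H attached to carbon — a primary amine.
The closest candidate here is an N-methylamino group (-NHCH3), but the nitrogen bears two carbons and only one H (H1), not H2. No other fragment satisfies the full query, so there is no match.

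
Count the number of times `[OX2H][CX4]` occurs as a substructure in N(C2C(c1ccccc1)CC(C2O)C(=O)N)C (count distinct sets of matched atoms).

1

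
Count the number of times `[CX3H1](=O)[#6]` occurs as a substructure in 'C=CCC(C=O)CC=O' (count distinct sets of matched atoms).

[CX3H1](=O)[#6] is the SMARTS for an aldehyde: an sp2 carbon with one H, double-bonded to O and single-bonded to carbon.
The molecule carries 2 separate instances of an aldehyde (-CHO) meeting every constraint; each maps to a distinct set of atoms, giving 2 matches.

2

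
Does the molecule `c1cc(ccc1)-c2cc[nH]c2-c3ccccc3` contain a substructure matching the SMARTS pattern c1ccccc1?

The pattern c1ccccc1 describes six aromatic carbons in a ring — a benzene ring.
The molecule carries a phenyl ring, whose atoms satisfy every constraint of the query, so the pattern matches.

Yes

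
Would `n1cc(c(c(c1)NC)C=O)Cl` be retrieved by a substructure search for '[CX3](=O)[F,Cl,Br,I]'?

No

The pattern [CX3](=O)[F,Cl,Br,I] describes a carbonyl carbon bonded to a halogen — an acyl halide.
The closest candidate here is a chloro substituent, but the Cl is not on a carbonyl carbon. No other fragment satisfies the full query, so there is no match.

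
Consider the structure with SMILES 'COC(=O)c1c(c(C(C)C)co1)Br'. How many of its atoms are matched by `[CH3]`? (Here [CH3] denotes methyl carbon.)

3

The query [CH3] means: aliphatic carbon with exactly three hydrogens.
Check the 13 heavy atoms by environment: 1× o (aromatic, H0) → no; 1× c (aromatic, H1) → no; 3× c (aromatic, H0) → no; 1× C (H1) → no; 3× C (H3) → match; 1× C (H0) → no; 2× O (H0) → no; 1× Br (H0) → no.
That gives 3 matching atoms.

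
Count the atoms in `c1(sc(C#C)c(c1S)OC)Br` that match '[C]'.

Check the 11 heavy atoms by environment: 1× s (aromatic) → no; 4× c (aromatic) → no; 1× O → no; 3× C → match; 1× Br → no; 1× S → no.
That gives 3 matching atoms.

3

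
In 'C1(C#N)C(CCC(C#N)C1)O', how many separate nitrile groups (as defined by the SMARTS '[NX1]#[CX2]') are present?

[NX1]#[CX2] is the SMARTS for a nitrile: a nitrogen triple-bonded to a two-connected carbon.
The molecule carries 2 separate instances of a nitrile (-C#N) meeting every constraint; each maps to a distinct set of atoms, giving 2 matches.

2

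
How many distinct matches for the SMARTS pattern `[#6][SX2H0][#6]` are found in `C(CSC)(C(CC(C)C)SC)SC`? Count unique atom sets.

3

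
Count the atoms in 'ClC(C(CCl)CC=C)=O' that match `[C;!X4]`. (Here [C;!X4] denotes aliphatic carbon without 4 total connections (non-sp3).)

3

The query [C;!X4] means: aliphatic carbon that does not have four total connections.
Check the 9 heavy atoms by environment: 3× C (X4) → no; 3× C (X3) → match; 1× O (X1) → no; 2× Cl (X1) → no.
That gives 3 matching atoms.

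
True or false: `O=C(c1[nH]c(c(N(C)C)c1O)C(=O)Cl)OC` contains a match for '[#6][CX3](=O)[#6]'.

False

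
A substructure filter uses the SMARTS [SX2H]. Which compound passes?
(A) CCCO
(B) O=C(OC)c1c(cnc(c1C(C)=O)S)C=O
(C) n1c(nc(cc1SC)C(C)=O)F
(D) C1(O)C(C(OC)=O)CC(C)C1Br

B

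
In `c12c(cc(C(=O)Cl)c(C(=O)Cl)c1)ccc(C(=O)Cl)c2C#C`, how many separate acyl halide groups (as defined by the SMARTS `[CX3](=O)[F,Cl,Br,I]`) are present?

[CX3](=O)[F,Cl,Br,I] is the SMARTS for an acyl halide: a carbonyl carbon bonded to a halogen.
The molecule carries 3 separate instances of an acyl chloride (-C(=O)Cl) meeting every constraint; each maps to a distinct set of atoms, giving 3 matches.

3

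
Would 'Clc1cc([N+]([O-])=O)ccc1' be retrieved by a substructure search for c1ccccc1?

Yes

The pattern c1ccccc1 describes six aromatic carbons in a ring — a benzene ring.
The required atom environment is present in the molecule, so the pattern matches.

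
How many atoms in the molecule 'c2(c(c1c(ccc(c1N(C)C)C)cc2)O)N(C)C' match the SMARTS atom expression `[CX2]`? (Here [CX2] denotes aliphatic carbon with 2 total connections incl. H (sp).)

0

The query [CX2] means: C with X2: aliphatic carbon with exactly 2 total connections.
Check the 18 heavy atoms by environment: 10× c (aromatic, X3) → no; 2× N (X3) → no; 5× C (X4) → no; 1× O (X2) → no.
No environment satisfies the query, so 0 matching atoms.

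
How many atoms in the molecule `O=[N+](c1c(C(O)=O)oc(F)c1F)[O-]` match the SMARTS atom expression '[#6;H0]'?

The query [#6;H0] means: any carbon with no attached hydrogen.
Check the 13 heavy atoms by environment: 1× o (aromatic, H0) → no; 4× c (aromatic, H0) → match; 2× F (H0) → no; 1× N (charge +1, H0) → no; 1× O (charge -1, H0) → no; 2× O (H0) → no; 1× C (H0) → match; 1× O (H1) → no.
Summing the matching environments: 4 + 1 = 5 matching atoms.

5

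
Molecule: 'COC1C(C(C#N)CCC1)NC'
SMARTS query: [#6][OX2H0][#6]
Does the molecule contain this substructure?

The pattern [#6][OX2H0][#6] describes an aliphatic oxygen bridging two carbons with no H on the oxygen — an ether.
The molecule carries a methoxy ether (-OCH3), whose atoms satisfy every constraint of the query, so the pattern matches.

Yes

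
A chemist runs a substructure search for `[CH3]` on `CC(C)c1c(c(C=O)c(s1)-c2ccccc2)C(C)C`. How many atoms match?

The query [CH3] means: aliphatic carbon with exactly three hydrogens.
Check the 19 heavy atoms by environment: 1× s (aromatic, H0) → no; 5× c (aromatic, H0) → no; 3× C (H1) → no; 1× O (H0) → no; 4× C (H3) → match; 5× c (aromatic, H1) → no.
That gives 4 matching atoms.

4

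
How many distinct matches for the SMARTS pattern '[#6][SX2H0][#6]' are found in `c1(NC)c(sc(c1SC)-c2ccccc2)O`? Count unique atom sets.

[#6][SX2H0][#6] is the SMARTS for a thioether: an aliphatic sulfur bridging two carbons with no H on the sulfur.
Exactly one fragment in the molecule meets all constraints, giving 1 match.

1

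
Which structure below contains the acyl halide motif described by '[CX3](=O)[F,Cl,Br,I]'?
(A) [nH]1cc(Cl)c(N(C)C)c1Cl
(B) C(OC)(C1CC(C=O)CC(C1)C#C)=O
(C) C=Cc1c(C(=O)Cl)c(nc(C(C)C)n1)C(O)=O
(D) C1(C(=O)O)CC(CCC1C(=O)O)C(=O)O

[CX3](=O)[F,Cl,Br,I] describes a carbonyl carbon bonded to a halogen (an acyl halide).
(A) has a chloro substituent but the Cl is not on a carbonyl carbon.
(B) has a methyl-ester group (-C(=O)OCH3) but the carbonyl is bonded to -O-C, not to a halogen.
(C) contains an acyl chloride (-C(=O)Cl), which satisfies every atom and bond constraint.
(D) has a carboxylic acid group (-C(=O)OH) but the carbonyl is bonded to -OH, not to a halogen.
So the answer is (C).

C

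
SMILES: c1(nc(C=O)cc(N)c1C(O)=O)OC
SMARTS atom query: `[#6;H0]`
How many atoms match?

5

The query [#6;H0] means: any carbon with no attached hydrogen.
Check the 14 heavy atoms by environment: 1× n (aromatic, H0) → no; 4× c (aromatic, H0) → match; 1× c (aromatic, H1) → no; 1× N (H2) → no; 1× C (H0) → match; 3× O (H0) → no; 1× O (H1) → no; 1× C (H1) → no; 1× C (H3) → no.
Summing the matching environments: 4 + 1 = 5 matching atoms.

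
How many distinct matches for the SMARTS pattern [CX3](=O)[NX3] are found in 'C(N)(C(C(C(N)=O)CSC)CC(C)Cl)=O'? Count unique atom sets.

[CX3](=O)[NX3] is the SMARTS for an amide: a carbonyl carbon bonded to a trivalent nitrogen.
The molecule carries 2 separate instances of a primary amide (-C(=O)NH2) meeting every constraint; each maps to a distinct set of atoms, giving 2 matches.

2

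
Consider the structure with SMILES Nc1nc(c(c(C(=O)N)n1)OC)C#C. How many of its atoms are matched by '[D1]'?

5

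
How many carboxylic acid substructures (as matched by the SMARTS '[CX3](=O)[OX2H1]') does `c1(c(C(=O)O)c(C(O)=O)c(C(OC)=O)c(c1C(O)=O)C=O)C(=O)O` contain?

[CX3](=O)[OX2H1] is the SMARTS for a carboxylic acid: an sp2 carbon double-bonded to O and single-bonded to an -OH oxygen.
The molecule carries 4 separate instances of a carboxylic acid group (-C(=O)OH) meeting every constraint; each maps to a distinct set of atoms, giving 4 matches.

4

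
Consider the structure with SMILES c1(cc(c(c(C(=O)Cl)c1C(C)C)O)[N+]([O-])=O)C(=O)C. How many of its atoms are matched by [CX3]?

2

The query [CX3] means: C with X3: aliphatic carbon with exactly 3 total connections.
Check the 19 heavy atoms by environment: 6× c (aromatic, X3) → no; 4× C (X4) → no; 1× O (X2) → no; 2× C (X3) → match; 3× O (X1) → no; 1× Cl (X1) → no; 1× N (charge +1, X3) → no; 1× O (charge -1, X1) → no.
That gives 2 matching atoms.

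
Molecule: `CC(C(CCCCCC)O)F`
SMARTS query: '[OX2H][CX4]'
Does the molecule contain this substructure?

The pattern [OX2H][CX4] describes a hydroxyl oxygen bound to an sp3 (X4) carbon — an aliphatic alcohol.
The molecule carries a hydroxyl group (-OH), whose atoms satisfy every constraint of the query, so the pattern matches.

Yes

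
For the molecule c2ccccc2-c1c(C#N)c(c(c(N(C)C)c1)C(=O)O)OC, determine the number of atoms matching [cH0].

6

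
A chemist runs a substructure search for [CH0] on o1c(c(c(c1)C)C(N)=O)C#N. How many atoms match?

2

The query [CH0] means: aliphatic carbon with no attached hydrogen.
Check the 11 heavy atoms by environment: 1× o (aromatic, H0) → no; 1× c (aromatic, H1) → no; 3× c (aromatic, H0) → no; 2× C (H0) → match; 1× O (H0) → no; 1× N (H2) → no; 1× N (H0) → no; 1× C (H3) → no.
That gives 2 matching atoms.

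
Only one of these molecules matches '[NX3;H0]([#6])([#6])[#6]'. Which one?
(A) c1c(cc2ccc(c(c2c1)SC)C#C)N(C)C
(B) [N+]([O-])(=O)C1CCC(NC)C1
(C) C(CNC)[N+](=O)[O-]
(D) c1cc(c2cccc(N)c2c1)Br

[NX3;H0]([#6])([#6])[#6] describes a trivalent nitrogen with no H, bonded to three carbons (a tertiary amine).
(A) contains a dimethylamino group (-N(CH3)2), which satisfies every atom and bond constraint.
(B) has an N-methylamino group (-NHCH3) but the nitrogen still has one H (H1), not H0.
(C) has an N-methylamino group (-NHCH3) but the nitrogen still has one H (H1), not H0.
(D) has a primary amino group (-NH2) but the nitrogen has H2, not H0 with three carbons.
So the answer is (A).

A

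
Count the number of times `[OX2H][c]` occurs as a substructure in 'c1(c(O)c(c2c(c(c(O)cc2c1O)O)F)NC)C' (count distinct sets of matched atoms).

4

[OX2H][c] is the SMARTS for a phenol: a hydroxyl oxygen attached to an aromatic carbon.
The molecule carries 4 separate instances of a hydroxyl group (-OH) meeting every constraint; each maps to a distinct set of atoms, giving 4 matches.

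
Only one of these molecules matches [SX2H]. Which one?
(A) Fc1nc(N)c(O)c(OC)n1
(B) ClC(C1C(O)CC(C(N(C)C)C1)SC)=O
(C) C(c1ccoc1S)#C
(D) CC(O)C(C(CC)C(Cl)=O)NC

[SX2H] describes an aliphatic sulfur with two connections, one being H (a thiol).
(A) has a hydroxyl group (-OH) but it is an -OH, not an -SH.
(B) has a hydroxyl group (-OH) but it is an -OH, not an -SH.
(C) contains a thiol (-SH), which satisfies every atom and bond constraint.
(D) has a hydroxyl group (-OH) but it is an -OH, not an -SH.
So the answer is (C).

C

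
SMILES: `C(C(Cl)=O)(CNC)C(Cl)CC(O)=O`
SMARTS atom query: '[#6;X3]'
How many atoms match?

2

Check the 13 heavy atoms by environment: 5× C (X4) → no; 2× Cl (X1) → no; 2× C (X3) → match; 2× O (X1) → no; 1× O (X2) → no; 1× N (X3) → no.
That gives 2 matching atoms.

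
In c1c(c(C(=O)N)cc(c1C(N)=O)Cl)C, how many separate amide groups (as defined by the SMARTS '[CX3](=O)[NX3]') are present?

[CX3](=O)[NX3] is the SMARTS for an amide: a carbonyl carbon bonded to a trivalent nitrogen.
The molecule carries 2 separate instances of a primary amide (-C(=O)NH2) meeting every constraint; each maps to a distinct set of atoms, giving 2 matches.

2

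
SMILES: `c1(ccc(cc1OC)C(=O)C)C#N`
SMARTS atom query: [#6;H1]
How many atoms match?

3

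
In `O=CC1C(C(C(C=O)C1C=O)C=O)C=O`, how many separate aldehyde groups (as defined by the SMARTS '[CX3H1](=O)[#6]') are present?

5

[CX3H1](=O)[#6] is the SMARTS for an aldehyde: an sp2 carbon with one H, double-bonded to O and single-bonded to carbon.
The molecule carries 5 separate instances of an aldehyde (-CHO) meeting every constraint; each maps to a distinct set of atoms, giving 5 matches.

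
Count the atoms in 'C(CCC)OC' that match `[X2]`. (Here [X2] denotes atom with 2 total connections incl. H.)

1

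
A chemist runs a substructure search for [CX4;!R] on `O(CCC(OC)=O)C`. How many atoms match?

4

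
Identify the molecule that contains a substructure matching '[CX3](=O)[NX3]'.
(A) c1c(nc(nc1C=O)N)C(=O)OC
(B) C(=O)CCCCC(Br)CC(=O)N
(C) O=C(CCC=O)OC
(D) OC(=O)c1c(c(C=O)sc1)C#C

B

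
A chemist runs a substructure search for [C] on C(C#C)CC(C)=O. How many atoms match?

6

The query [C] means: uppercase C matches aliphatic (non-aromatic) carbon only.
Check the 7 heavy atoms by environment: 6× C → match; 1× O → no.
That gives 6 matching atoms.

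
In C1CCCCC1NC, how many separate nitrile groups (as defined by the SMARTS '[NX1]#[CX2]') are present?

0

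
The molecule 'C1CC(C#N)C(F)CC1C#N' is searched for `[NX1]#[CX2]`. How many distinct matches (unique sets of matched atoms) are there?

[NX1]#[CX2] is the SMARTS for a nitrile: a nitrogen triple-bonded to a two-connected carbon.
The molecule carries 2 separate instances of a nitrile (-C#N) meeting every constraint; each maps to a distinct set of atoms, giving 2 matches.

2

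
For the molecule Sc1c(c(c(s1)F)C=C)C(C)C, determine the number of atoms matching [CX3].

2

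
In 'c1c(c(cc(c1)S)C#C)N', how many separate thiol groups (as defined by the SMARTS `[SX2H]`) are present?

[SX2H] is the SMARTS for a thiol: an aliphatic sulfur with two connections, one being H.
Exactly one fragment in the molecule meets all constraints, giving 1 match.

1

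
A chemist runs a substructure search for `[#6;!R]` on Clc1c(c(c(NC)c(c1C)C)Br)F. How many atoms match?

3

Check the 13 heavy atoms by environment: 6× c (aromatic, in 6-ring) → no; 1× F (acyclic) → no; 1× Br (acyclic) → no; 1× N (acyclic) → no; 3× C (acyclic) → match; 1× Cl (acyclic) → no.
That gives 3 matching atoms.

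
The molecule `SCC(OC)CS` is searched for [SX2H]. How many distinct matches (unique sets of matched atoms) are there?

2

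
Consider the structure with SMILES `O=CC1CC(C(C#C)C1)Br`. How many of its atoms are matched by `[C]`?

The query [C] means: uppercase C matches aliphatic (non-aromatic) carbon only.
Check the 10 heavy atoms by environment: 8× C → match; 1× O → no; 1× Br → no.
That gives 8 matching atoms.

8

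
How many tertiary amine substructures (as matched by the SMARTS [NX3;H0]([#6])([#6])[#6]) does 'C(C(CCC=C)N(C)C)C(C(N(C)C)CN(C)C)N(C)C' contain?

[NX3;H0]([#6])([#6])[#6] is the SMARTS for a tertiary amine: a trivalent nitrogen with no H, bonded to three carbons.
The molecule carries 4 separate instances of a dimethylamino group (-N(CH3)2) meeting every constraint; each maps to a distinct set of atoms, giving 4 matches.

4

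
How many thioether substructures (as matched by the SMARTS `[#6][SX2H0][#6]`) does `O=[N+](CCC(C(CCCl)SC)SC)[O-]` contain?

2

[#6][SX2H0][#6] is the SMARTS for a thioether: an aliphatic sulfur bridging two carbons with no H on the sulfur.
The molecule carries 2 separate instances of a methylthio ether (-SCH3) meeting every constraint; each maps to a distinct set of atoms, giving 2 matches.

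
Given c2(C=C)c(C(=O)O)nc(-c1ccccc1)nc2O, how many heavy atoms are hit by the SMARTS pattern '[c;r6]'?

10

The query [c;r6] means: aromatic carbon that belongs to a six-membered ring.
Check the 18 heavy atoms by environment: 2× n (aromatic, in 6-ring) → no; 10× c (aromatic, in 6-ring) → match; 3× O (acyclic) → no; 3× C (acyclic) → no.
That gives 10 matching atoms.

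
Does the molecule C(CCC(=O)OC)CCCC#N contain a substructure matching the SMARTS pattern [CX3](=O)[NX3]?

The pattern [CX3](=O)[NX3] describes a carbonyl carbon bonded to a trivalent nitrogen — an amide.
The closest candidate here is a nitrile (-C#N), but the nitrile N is NX1 (triple-bonded), not NX3. No other fragment satisfies the full query, so there is no match.

No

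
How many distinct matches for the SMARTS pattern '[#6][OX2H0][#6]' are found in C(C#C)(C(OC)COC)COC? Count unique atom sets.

3

[#6][OX2H0][#6] is the SMARTS for an ether: an aliphatic oxygen bridging two carbons with no H on the oxygen.
The molecule carries 3 separate instances of a methoxy ether (-OCH3) meeting every constraint; each maps to a distinct set of atoms, giving 3 matches.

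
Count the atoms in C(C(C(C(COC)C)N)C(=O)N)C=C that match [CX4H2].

2

The query [CX4H2] means: sp3 carbon (X4) with exactly two hydrogens.
Check the 14 heavy atoms by environment: 2× C (H2, X4) → match; 3× C (H1, X4) → no; 1× C (H1, X3) → no; 1× C (H2, X3) → no; 2× C (H3, X4) → no; 2× N (H2, X3) → no; 1× C (H0, X3) → no; 1× O (H0, X1) → no; 1× O (H0, X2) → no.
That gives 2 matching atoms.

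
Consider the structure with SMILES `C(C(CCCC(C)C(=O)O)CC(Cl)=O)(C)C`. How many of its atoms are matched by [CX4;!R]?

10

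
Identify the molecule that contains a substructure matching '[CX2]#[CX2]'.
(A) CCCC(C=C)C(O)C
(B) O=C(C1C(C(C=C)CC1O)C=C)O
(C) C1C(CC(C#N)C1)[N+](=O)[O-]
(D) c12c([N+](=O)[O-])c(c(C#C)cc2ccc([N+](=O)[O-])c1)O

D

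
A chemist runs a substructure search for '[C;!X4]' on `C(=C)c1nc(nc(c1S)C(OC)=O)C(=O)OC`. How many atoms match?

The query [C;!X4] means: aliphatic carbon that does not have four total connections.
Check the 17 heavy atoms by environment: 2× n (aromatic, X2) → no; 4× c (aromatic, X3) → no; 4× C (X3) → match; 2× O (X1) → no; 2× O (X2) → no; 2× C (X4) → no; 1× S (X2) → no.
That gives 4 matching atoms.

4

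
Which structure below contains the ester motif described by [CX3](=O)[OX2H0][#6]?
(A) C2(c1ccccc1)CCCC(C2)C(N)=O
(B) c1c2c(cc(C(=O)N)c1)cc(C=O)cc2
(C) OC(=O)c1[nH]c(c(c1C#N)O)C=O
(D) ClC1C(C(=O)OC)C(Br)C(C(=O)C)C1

[CX3](=O)[OX2H0][#6] describes a carbonyl carbon bonded to an oxygen that is itself bonded to carbon (no H on that O) (an ester).
(A) has a primary amide (-C(=O)NH2) but the carbonyl is bonded to N, not to an O-C linkage.
(B) has a primary amide (-C(=O)NH2) but the carbonyl is bonded to N, not to an O-C linkage.
(C) has a carboxylic acid group (-C(=O)OH) but the singly-bonded O carries H (OX2H1, not H0).
(D) contains a methyl-ester group (-C(=O)OCH3), which satisfies every atom and bond constraint.
So the answer is (D).

D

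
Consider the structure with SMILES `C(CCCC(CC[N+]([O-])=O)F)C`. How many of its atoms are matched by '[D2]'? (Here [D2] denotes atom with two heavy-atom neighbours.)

Check the 12 heavy atoms by environment: 6× C (D2) → match; 1× C (D3) → no; 1× C (D1) → no; 1× N (charge +1, D3) → no; 1× O (charge -1, D1) → no; 1× O (D1) → no; 1× F (D1) → no.
That gives 6 matching atoms.

6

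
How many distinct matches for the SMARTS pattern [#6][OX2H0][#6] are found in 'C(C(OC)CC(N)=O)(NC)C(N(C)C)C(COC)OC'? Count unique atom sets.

3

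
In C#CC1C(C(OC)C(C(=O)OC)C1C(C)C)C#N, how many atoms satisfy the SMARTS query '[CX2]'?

3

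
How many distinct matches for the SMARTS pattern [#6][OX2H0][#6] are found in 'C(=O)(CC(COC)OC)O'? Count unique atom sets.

[#6][OX2H0][#6] is the SMARTS for an ether: an aliphatic oxygen bridging two carbons with no H on the oxygen.
The molecule carries 2 separate instances of a methoxy ether (-OCH3) meeting every constraint; each maps to a distinct set of atoms, giving 2 matches.

2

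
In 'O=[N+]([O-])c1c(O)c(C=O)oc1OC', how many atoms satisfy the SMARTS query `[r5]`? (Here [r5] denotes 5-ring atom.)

5

Check the 13 heavy atoms by environment: 1× o (aromatic, in 5-ring) → match; 4× c (aromatic, in 5-ring) → match; 4× O (acyclic) → no; 2× C (acyclic) → no; 1× N (charge +1, acyclic) → no; 1× O (charge -1, acyclic) → no.
Summing the matching environments: 1 + 4 = 5 matching atoms.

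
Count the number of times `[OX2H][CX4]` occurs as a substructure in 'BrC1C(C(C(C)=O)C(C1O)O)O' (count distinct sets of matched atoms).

[OX2H][CX4] is the SMARTS for an aliphatic alcohol: a hydroxyl oxygen bound to an sp3 (X4) carbon.
The molecule carries 3 separate instances of a hydroxyl group (-OH) meeting every constraint; each maps to a distinct set of atoms, giving 3 matches.

3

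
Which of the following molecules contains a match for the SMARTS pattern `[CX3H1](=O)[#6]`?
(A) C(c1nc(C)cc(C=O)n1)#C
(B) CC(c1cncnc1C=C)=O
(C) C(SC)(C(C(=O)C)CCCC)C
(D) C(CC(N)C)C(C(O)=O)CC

A

[CX3H1](=O)[#6] describes an sp2 carbon with one H, double-bonded to O and single-bonded to carbon (an aldehyde).
(A) contains an aldehyde (-CHO), which satisfies every atom and bond constraint.
(B) has an acetyl/ketone group (-C(=O)CH3) but the carbonyl carbon has H0 (two carbon neighbours), not H1.
(C) has an acetyl/ketone group (-C(=O)CH3) but the carbonyl carbon has H0 (two carbon neighbours), not H1.
(D) has a carboxylic acid group (-C(=O)OH) but the carbonyl carbon has H0 and is bonded to O, not H1.
So the answer is (A).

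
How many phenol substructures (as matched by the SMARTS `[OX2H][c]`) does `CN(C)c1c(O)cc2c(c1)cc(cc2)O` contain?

[OX2H][c] is the SMARTS for a phenol: a hydroxyl oxygen attached to an aromatic carbon.
The molecule carries 2 separate instances of a hydroxyl group (-OH) meeting every constraint; each maps to a distinct set of atoms, giving 2 matches.

2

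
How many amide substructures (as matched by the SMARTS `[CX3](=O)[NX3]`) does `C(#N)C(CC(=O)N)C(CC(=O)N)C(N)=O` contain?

3

[CX3](=O)[NX3] is the SMARTS for an amide: a carbonyl carbon bonded to a trivalent nitrogen.
The molecule carries 3 separate instances of a primary amide (-C(=O)NH2) meeting every constraint; each maps to a distinct set of atoms, giving 3 matches.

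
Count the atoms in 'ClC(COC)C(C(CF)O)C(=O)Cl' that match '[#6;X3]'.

1

The query [#6;X3] means: any carbon (aromatic or not) with three total connections.
Check the 13 heavy atoms by environment: 6× C (X4) → no; 2× O (X2) → no; 1× C (X3) → match; 1× O (X1) → no; 2× Cl (X1) → no; 1× F (X1) → no.
That gives 1 matching atom.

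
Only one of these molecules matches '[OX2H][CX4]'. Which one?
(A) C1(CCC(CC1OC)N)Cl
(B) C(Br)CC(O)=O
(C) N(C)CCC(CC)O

C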